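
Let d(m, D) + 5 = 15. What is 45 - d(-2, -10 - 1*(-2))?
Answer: 35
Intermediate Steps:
d(m, D) = 10 (d(m, D) = -5 + 15 = 10)
45 - d(-2, -10 - 1*(-2)) = 45 - 1*10 = 45 - 10 = 35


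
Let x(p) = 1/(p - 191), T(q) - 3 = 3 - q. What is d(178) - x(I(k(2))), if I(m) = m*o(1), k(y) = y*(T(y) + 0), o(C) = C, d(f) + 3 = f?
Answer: 32026/183 ≈ 175.01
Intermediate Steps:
d(f) = -3 + f
T(q) = 6 - q (T(q) = 3 + (3 - q) = 6 - q)
k(y) = y*(6 - y) (k(y) = y*((6 - y) + 0) = y*(6 - y))
I(m) = m (I(m) = m*1 = m)
x(p) = 1/(-191 + p)
d(178) - x(I(k(2))) = (-3 + 178) - 1/(-191 + 2*(6 - 1*2)) = 175 - 1/(-191 + 2*(6 - 2)) = 175 - 1/(-191 + 2*4) = 175 - 1/(-191 + 8) = 175 - 1/(-183) = 175 - 1*(-1/183) = 175 + 1/183 = 32026/183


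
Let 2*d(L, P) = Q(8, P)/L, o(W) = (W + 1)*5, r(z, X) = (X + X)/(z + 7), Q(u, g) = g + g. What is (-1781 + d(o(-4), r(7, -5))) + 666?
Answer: -23414/21 ≈ -1115.0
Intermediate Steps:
Q(u, g) = 2*g
r(z, X) = 2*X/(7 + z) (r(z, X) = (2*X)/(7 + z) = 2*X/(7 + z))
o(W) = 5 + 5*W (o(W) = (1 + W)*5 = 5 + 5*W)
d(L, P) = P/L (d(L, P) = ((2*P)/L)/2 = (2*P/L)/2 = P/L)
(-1781 + d(o(-4), r(7, -5))) + 666 = (-1781 + (2*(-5)/(7 + 7))/(5 + 5*(-4))) + 666 = (-1781 + (2*(-5)/14)/(5 - 20)) + 666 = (-1781 + (2*(-5)*(1/14))/(-15)) + 666 = (-1781 - 5/7*(-1/15)) + 666 = (-1781 + 1/21) + 666 = -37400/21 + 666 = -23414/21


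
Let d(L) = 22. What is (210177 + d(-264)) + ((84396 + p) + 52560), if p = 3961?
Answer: 351116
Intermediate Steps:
(210177 + d(-264)) + ((84396 + p) + 52560) = (210177 + 22) + ((84396 + 3961) + 52560) = 210199 + (88357 + 52560) = 210199 + 140917 = 351116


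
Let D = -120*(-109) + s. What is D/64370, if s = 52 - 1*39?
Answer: 13093/64370 ≈ 0.20340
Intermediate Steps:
s = 13 (s = 52 - 39 = 13)
D = 13093 (D = -120*(-109) + 13 = 13080 + 13 = 13093)
D/64370 = 13093/64370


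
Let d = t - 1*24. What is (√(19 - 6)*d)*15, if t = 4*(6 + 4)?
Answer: 240*√13 ≈ 865.33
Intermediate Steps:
t = 40 (t = 4*10 = 40)
d = 16 (d = 40 - 1*24 = 40 - 24 = 16)
(√(19 - 6)*d)*15 = (√(19 - 6)*16)*15 = (√13*16)*15 = (16*√13)*15 = 240*√13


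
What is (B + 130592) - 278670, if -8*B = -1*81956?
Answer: -275667/2 ≈ -1.3783e+5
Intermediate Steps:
B = 20489/2 (B = -(-1)*81956/8 = -⅛*(-81956) = 20489/2 ≈ 10245.)
(B + 130592) - 278670 = (20489/2 + 130592) - 278670 = 281673/2 - 278670 = -275667/2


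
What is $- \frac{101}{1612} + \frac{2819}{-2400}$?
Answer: $- \frac{1196657}{967200} \approx -1.2372$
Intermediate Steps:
$- \frac{101}{1612} + \frac{2819}{-2400} = \left(-101\right) \frac{1}{1612} + 2819 \left(- \frac{1}{2400}\right) = - \frac{101}{1612} - \frac{2819}{2400} = - \frac{1196657}{967200}$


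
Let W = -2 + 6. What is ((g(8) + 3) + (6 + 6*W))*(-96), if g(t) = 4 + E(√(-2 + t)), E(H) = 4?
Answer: -3936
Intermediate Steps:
W = 4
g(t) = 8 (g(t) = 4 + 4 = 8)
((g(8) + 3) + (6 + 6*W))*(-96) = ((8 + 3) + (6 + 6*4))*(-96) = (11 + (6 + 24))*(-96) = (11 + 30)*(-96) = 41*(-96) = -3936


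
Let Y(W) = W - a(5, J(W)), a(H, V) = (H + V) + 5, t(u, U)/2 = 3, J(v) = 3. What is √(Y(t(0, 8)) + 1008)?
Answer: √1001 ≈ 31.639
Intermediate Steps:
t(u, U) = 6 (t(u, U) = 2*3 = 6)
a(H, V) = 5 + H + V
Y(W) = -13 + W (Y(W) = W - (5 + 5 + 3) = W - 1*13 = W - 13 = -13 + W)
√(Y(t(0, 8)) + 1008) = √((-13 + 6) + 1008) = √(-7 + 1008) = √1001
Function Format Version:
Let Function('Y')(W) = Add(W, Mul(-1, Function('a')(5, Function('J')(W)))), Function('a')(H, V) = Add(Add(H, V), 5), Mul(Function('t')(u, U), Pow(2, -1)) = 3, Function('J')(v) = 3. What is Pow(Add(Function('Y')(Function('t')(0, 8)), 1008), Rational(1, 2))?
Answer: Pow(1001, Rational(1, 2)) ≈ 31.639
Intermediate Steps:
Function('t')(u, U) = 6 (Function('t')(u, U) = Mul(2, 3) = 6)
Function('a')(H, V) = Add(5, H, V)
Function('Y')(W) = Add(-13, W) (Function('Y')(W) = Add(W, Mul(-1, Add(5, 5, 3))) = Add(W, Mul(-1, 13)) = Add(W, -13) = Add(-13, W))
Pow(Add(Function('Y')(Function('t')(0, 8)), 1008), Rational(1, 2)) = Pow(Add(Add(-13, 6), 1008), Rational(1, 2)) = Pow(Add(-7, 1008), Rational(1, 2)) = Pow(1001, Rational(1, 2))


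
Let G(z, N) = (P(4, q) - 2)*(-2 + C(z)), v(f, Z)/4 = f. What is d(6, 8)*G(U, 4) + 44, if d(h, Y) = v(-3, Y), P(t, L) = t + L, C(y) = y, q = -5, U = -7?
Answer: -280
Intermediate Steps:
v(f, Z) = 4*f
P(t, L) = L + t
d(h, Y) = -12 (d(h, Y) = 4*(-3) = -12)
G(z, N) = 6 - 3*z (G(z, N) = ((-5 + 4) - 2)*(-2 + z) = (-1 - 2)*(-2 + z) = -3*(-2 + z) = 6 - 3*z)
d(6, 8)*G(U, 4) + 44 = -12*(6 - 3*(-7)) + 44 = -12*(6 + 21) + 44 = -12*27 + 44 = -324 + 44 = -280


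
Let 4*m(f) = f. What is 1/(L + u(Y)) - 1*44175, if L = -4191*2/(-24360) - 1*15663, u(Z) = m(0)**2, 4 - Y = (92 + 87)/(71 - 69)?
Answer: -2809105173085/63590383 ≈ -44175.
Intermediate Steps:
Y = -171/2 (Y = 4 - (92 + 87)/(71 - 69) = 4 - 179/2 = -171/2 ≈ -85.500)
m(f) = f/4
u(Z) = 0 (u(Z) = ((1/4)*0)**2 = 0**2 = 0)
L = -63590383/4060 (L = -8382*(-1/24360) - 15663 = 1397/4060 - 15663 = -63590383/4060 ≈ -15663.)
1/(L + u(Y)) - 1*44175 = 1/(-63590383/4060 + 0) - 1*44175 = 1/(-63590383/4060) - 44175 = -4060/63590383 - 44175 = -2809105173085/63590383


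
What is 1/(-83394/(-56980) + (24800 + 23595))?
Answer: 28490/1378815247 ≈ 2.0663e-5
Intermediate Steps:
1/(-83394/(-56980) + (24800 + 23595)) = 1/(-83394*(-1/56980) + 48395) = 1/(41697/28490 + 48395) = 1/(1378815247/28490) = 28490/1378815247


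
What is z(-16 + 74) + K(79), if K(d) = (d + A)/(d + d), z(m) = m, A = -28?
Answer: 9215/158 ≈ 58.323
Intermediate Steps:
K(d) = (-28 + d)/(2*d) (K(d) = (d - 28)/(d + d) = (-28 + d)/((2*d)) = (-28 + d)*(1/(2*d)) = (-28 + d)/(2*d))
z(-16 + 74) + K(79) = (-16 + 74) + (½)*(-28 + 79)/79 = 58 + (½)*(1/79)*51 = 58 + 51/158 = 9215/158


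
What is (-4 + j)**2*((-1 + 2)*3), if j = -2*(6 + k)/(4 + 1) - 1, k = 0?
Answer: 4107/25 ≈ 164.28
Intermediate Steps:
j = -17/5 (j = -2*(6 + 0)/(4 + 1) - 1 = -12/5 - 1 = -17/5 ≈ -3.4000)
(-4 + j)**2*((-1 + 2)*3) = (-4 - 17/5)**2*((-1 + 2)*3) = (-37/5)**2*(1*3) = (1369/25)*3 = 4107/25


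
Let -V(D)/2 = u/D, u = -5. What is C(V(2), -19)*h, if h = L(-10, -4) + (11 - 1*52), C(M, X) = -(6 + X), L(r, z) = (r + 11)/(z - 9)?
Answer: -534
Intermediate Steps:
L(r, z) = (11 + r)/(-9 + z)
V(D) = 10/D (V(D) = -(-10)/D = 10/D)
C(M, X) = -6 - X
h = -534/13 (h = (11 - 10)/(-9 - 4) + (11 - 1*52) = 1/(-13) + (11 - 52) = -1/13*1 - 41 = -1/13 - 41 = -534/13 ≈ -41.077)
C(V(2), -19)*h = (-6 - 1*(-19))*(-534/13) = (-6 + 19)*(-534/13) = 13*(-534/13) = -534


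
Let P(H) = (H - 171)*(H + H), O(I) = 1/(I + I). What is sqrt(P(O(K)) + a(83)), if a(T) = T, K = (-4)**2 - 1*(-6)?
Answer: sqrt(145642)/44 ≈ 8.6734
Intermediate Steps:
K = 22 (K = 16 + 6 = 22)
O(I) = 1/(2*I)
P(H) = 2*H*(-171 + H) (P(H) = (-171 + H)*(2*H) = 2*H*(-171 + H))
sqrt(P(O(K)) + a(83)) = sqrt(2*((1/2)/22)*(-171 + (1/2)/22) + 83) = sqrt(2*((1/2)*(1/22))*(-171 + (1/2)*(1/22)) + 83) = sqrt(2*(1/44)*(-171 + 1/44) + 83) = sqrt(2*(1/44)*(-7523/44) + 83) = sqrt(-7523/968 + 83) = sqrt(72821/968) = sqrt(145642)/44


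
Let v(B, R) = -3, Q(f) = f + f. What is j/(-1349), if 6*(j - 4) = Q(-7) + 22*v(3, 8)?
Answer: 28/4047 ≈ 0.0069187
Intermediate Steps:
Q(f) = 2*f
j = -28/3 (j = 4 + (2*(-7) + 22*(-3))/6 = 4 + (-14 - 66)/6 = 4 + (⅙)*(-80) = 4 - 40/3 = -28/3 ≈ -9.3333)
j/(-1349) = -28/3/(-1349) = -28/3*(-1/1349) = 28/4047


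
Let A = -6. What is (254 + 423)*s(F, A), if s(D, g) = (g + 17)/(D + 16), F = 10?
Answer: 7447/26 ≈ 286.42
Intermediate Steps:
s(D, g) = (17 + g)/(16 + D)
(254 + 423)*s(F, A) = (254 + 423)*((17 - 6)/(16 + 10)) = 677*(11/26) = 7447/26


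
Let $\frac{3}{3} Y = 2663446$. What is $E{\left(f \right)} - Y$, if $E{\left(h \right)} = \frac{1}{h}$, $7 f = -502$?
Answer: $- \frac{1337049899}{502} \approx -2.6634 \cdot 10^{6}$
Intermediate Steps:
$f = - \frac{502}{7}$ ($f = \frac{1}{7} \left(-502\right) = - \frac{502}{7} \approx -71.714$)
$Y = 2663446$
$E{\left(f \right)} - Y = \frac{1}{- \frac{502}{7}} - 2663446 = - \frac{7}{502} - 2663446 = - \frac{1337049899}{502}$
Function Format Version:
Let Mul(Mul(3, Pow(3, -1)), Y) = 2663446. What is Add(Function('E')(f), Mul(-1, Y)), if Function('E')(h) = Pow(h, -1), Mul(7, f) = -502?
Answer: Rational(-1337049899, 502) ≈ -2.6634e+6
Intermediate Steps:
f = Rational(-502, 7) (f = Mul(Rational(1, 7), -502) = Rational(-502, 7) ≈ -71.714)
Y = 2663446
Add(Function('E')(f), Mul(-1, Y)) = Add(Pow(Rational(-502, 7), -1), Mul(-1, 2663446)) = Add(Rational(-7, 502), -2663446) = Rational(-1337049899, 502)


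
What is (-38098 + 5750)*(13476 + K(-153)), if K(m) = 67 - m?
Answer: -443038208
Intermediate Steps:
(-38098 + 5750)*(13476 + K(-153)) = (-38098 + 5750)*(13476 + (67 - 1*(-153))) = -32348*(13476 + (67 + 153)) = -32348*(13476 + 220) = -32348*13696 = -443038208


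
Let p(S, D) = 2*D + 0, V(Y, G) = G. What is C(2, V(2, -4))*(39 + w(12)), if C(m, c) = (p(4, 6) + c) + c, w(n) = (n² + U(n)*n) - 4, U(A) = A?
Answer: 1292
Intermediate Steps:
w(n) = -4 + 2*n² (w(n) = (n² + n*n) - 4 = (n² + n²) - 4 = 2*n² - 4 = -4 + 2*n²)
p(S, D) = 2*D
C(m, c) = 12 + 2*c (C(m, c) = (2*6 + c) + c = (12 + c) + c = 12 + 2*c)
C(2, V(2, -4))*(39 + w(12)) = (12 + 2*(-4))*(39 + (-4 + 2*12²)) = (12 - 8)*(39 + (-4 + 2*144)) = 4*(39 + (-4 + 288)) = 4*(39 + 284) = 4*323 = 1292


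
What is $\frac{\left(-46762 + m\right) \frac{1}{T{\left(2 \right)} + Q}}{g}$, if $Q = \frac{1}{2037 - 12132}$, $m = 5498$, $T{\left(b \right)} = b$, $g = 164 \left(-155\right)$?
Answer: $\frac{20828004}{25660219} \approx 0.81168$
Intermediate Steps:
$g = -25420$
$Q = - \frac{1}{10095}$ ($Q = \frac{1}{-10095} = - \frac{1}{10095} \approx -9.9059 \cdot 10^{-5}$)
$\frac{\left(-46762 + m\right) \frac{1}{T{\left(2 \right)} + Q}}{g} = \frac{\left(-46762 + 5498\right) \frac{1}{2 - \frac{1}{10095}}}{-25420} = - \frac{41264}{\frac{20189}{10095}} \left(- \frac{1}{25420}\right) = \left(-41264\right) \frac{10095}{20189} \left(- \frac{1}{25420}\right) = \left(- \frac{416560080}{20189}\right) \left(- \frac{1}{25420}\right) = \frac{20828004}{25660219}$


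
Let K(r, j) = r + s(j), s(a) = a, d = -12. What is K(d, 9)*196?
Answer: -588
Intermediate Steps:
K(r, j) = j + r (K(r, j) = r + j = j + r)
K(d, 9)*196 = (9 - 12)*196 = -3*196 = -588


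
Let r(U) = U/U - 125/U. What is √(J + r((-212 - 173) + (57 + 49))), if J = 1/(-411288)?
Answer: √58848026867354/6374964 ≈ 1.2033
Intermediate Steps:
r(U) = 1 - 125/U
J = -1/411288 ≈ -2.4314e-6
√(J + r((-212 - 173) + (57 + 49))) = √(-1/411288 + (-125 + ((-212 - 173) + (57 + 49)))/((-212 - 173) + (57 + 49))) = √(-1/411288 + (-125 + (-385 + 106))/(-385 + 106)) = √(-1/411288 + (-125 - 279)/(-279)) = √(-1/411288 - 1/279*(-404)) = √(-1/411288 + 404/279) = √(55386691/38249784) = √58848026867354/6374964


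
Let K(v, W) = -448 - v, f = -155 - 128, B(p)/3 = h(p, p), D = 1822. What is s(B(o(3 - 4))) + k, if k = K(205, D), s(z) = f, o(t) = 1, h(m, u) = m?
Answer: -936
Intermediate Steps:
B(p) = 3*p
f = -283
s(z) = -283
k = -653 (k = -448 - 1*205 = -448 - 205 = -653)
s(B(o(3 - 4))) + k = -283 - 653 = -936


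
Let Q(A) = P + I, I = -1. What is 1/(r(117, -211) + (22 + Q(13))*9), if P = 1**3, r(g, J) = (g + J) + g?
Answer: 1/221 ≈ 0.0045249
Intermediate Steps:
r(g, J) = J + 2*g (r(g, J) = (J + g) + g = J + 2*g)
P = 1
Q(A) = 0 (Q(A) = 1 - 1 = 0)
1/(r(117, -211) + (22 + Q(13))*9) = 1/((-211 + 2*117) + (22 + 0)*9) = 1/((-211 + 234) + 22*9) = 1/(23 + 198) = 1/221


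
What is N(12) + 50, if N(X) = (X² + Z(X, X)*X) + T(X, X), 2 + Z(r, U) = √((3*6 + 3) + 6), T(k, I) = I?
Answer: 182 + 36*√3 ≈ 244.35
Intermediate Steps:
Z(r, U) = -2 + 3*√3 (Z(r, U) = -2 + √((3*6 + 3) + 6) = -2 + √((18 + 3) + 6) = -2 + √(21 + 6) = -2 + √27 = -2 + 3*√3)
N(X) = X + X² + X*(-2 + 3*√3) (N(X) = (X² + (-2 + 3*√3)*X) + X = (X² + X*(-2 + 3*√3)) + X = X + X² + X*(-2 + 3*√3))
N(12) + 50 = 12*(-1 + 12 + 3*√3) + 50 = 12*(11 + 3*√3) + 50 = (132 + 36*√3) + 50 = 182 + 36*√3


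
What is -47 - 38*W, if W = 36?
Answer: -1415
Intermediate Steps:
-47 - 38*W = -47 - 38*36 = -47 - 1368 = -1415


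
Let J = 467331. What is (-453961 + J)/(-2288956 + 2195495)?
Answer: -13370/93461 ≈ -0.14305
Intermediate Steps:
(-453961 + J)/(-2288956 + 2195495) = (-453961 + 467331)/(-2288956 + 2195495) = 13370/(-93461) = 13370*(-1/93461) = -13370/93461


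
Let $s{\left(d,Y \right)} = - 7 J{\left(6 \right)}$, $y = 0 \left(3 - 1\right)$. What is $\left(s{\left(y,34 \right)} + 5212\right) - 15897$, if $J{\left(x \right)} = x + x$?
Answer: $-10769$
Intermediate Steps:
$J{\left(x \right)} = 2 x$
$y = 0$ ($y = 0 \cdot 2 = 0$)
$s{\left(d,Y \right)} = -84$ ($s{\left(d,Y \right)} = - 7 \cdot 2 \cdot 6 = \left(-7\right) 12 = -84$)
$\left(s{\left(y,34 \right)} + 5212\right) - 15897 = \left(-84 + 5212\right) - 15897 = 5128 - 15897 = -10769$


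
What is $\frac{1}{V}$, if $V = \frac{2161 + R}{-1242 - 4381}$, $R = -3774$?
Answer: $\frac{5623}{1613} \approx 3.486$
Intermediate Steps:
$V = \frac{1613}{5623}$ ($V = \frac{2161 - 3774}{-1242 - 4381} = - \frac{1613}{-5623} = \left(-1613\right) \left(- \frac{1}{5623}\right) = \frac{1613}{5623} \approx 0.28686$)
$\frac{1}{V} = \frac{1}{\frac{1613}{5623}} = \frac{5623}{1613}$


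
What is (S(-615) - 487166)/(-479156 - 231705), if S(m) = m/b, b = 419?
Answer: 204123169/297850759 ≈ 0.68532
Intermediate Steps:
S(m) = m/419
(S(-615) - 487166)/(-479156 - 231705) = ((1/419)*(-615) - 487166)/(-479156 - 231705) = (-615/419 - 487166)/(-710861) = -204123169/419*(-1/710861) = 204123169/297850759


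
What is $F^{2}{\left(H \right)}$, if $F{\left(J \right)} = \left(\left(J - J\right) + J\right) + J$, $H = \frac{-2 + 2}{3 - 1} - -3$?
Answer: $36$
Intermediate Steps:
$H = 3$ ($H = \frac{0}{2} + 3 = 0 \cdot \frac{1}{2} + 3 = 0 + 3 = 3$)
$F{\left(J \right)} = 2 J$ ($F{\left(J \right)} = \left(0 + J\right) + J = J + J = 2 J$)
$F^{2}{\left(H \right)} = \left(2 \cdot 3\right)^{2} = 6^{2} = 36$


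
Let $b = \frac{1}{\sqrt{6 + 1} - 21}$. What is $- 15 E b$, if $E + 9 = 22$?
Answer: $\frac{585}{62} + \frac{195 \sqrt{7}}{434} \approx 10.624$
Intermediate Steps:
$E = 13$ ($E = -9 + 22 = 13$)
$b = \frac{1}{-21 + \sqrt{7}}$ ($b = \frac{1}{\sqrt{7} - 21} = \frac{1}{-21 + \sqrt{7}} \approx -0.054483$)
$- 15 E b = \left(-15\right) 13 \left(- \frac{3}{62} - \frac{\sqrt{7}}{434}\right) = - 195 \left(- \frac{3}{62} - \frac{\sqrt{7}}{434}\right) = \frac{585}{62} + \frac{195 \sqrt{7}}{434}$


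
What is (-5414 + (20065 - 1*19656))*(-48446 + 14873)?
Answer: 168032865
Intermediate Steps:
(-5414 + (20065 - 1*19656))*(-48446 + 14873) = (-5414 + (20065 - 19656))*(-33573) = (-5414 + 409)*(-33573) = -5005*(-33573) = 168032865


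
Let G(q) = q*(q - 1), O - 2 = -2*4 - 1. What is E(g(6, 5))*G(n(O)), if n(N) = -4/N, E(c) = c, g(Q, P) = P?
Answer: -60/49 ≈ -1.2245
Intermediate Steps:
O = -7 (O = 2 + (-2*4 - 1) = 2 + (-8 - 1) = 2 - 9 = -7)
G(q) = q*(-1 + q)
E(g(6, 5))*G(n(O)) = 5*((-4/(-7))*(-1 - 4/(-7))) = 5*((-4*(-⅐))*(-1 - 4*(-⅐))) = 5*(4*(-1 + 4/7)/7) = 5*((4/7)*(-3/7)) = 5*(-12/49) = -60/49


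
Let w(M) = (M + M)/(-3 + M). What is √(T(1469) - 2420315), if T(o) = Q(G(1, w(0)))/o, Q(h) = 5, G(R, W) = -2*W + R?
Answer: 17*I*√18072475330/1469 ≈ 1555.7*I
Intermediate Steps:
w(M) = 2*M/(-3 + M) (w(M) = (2*M)/(-3 + M) = 2*M/(-3 + M))
G(R, W) = R - 2*W
T(o) = 5/o
√(T(1469) - 2420315) = √(5/1469 - 2420315) = √(-3555442730/1469) = 17*I*√18072475330/1469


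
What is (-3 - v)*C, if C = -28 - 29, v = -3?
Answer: 0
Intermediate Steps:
C = -57
(-3 - v)*C = (-3 - 1*(-3))*(-57) = (-3 + 3)*(-57) = 0*(-57) = 0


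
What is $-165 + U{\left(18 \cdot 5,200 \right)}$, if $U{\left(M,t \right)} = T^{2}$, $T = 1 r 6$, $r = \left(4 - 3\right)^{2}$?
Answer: $-129$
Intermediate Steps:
$r = 1$ ($r = 1^{2} = 1$)
$T = 6$ ($T = 1 \cdot 1 \cdot 6 = 1 \cdot 6 = 6$)
$U{\left(M,t \right)} = 36$ ($U{\left(M,t \right)} = 6^{2} = 36$)
$-165 + U{\left(18 \cdot 5,200 \right)} = -165 + 36 = -129$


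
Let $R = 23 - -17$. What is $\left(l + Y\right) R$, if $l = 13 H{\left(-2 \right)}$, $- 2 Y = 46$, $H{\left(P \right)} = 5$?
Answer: $1680$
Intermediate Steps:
$Y = -23$ ($Y = \left(- \frac{1}{2}\right) 46 = -23$)
$R = 40$ ($R = 23 + 17 = 40$)
$l = 65$ ($l = 13 \cdot 5 = 65$)
$\left(l + Y\right) R = \left(65 - 23\right) 40 = 42 \cdot 40 = 1680$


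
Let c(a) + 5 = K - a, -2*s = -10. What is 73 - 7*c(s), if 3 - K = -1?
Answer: 115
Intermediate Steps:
s = 5 (s = -1/2*(-10) = 5)
K = 4 (K = 3 - 1*(-1) = 3 + 1 = 4)
c(a) = -1 - a (c(a) = -5 + (4 - a) = -1 - a)
73 - 7*c(s) = 73 - 7*(-1 - 1*5) = 73 - 7*(-1 - 5) = 73 - 7*(-6) = 73 + 42 = 115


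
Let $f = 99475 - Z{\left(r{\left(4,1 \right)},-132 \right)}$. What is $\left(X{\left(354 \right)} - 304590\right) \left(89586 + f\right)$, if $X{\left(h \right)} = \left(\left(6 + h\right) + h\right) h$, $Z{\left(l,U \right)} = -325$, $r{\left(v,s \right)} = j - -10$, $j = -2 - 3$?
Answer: $-9816633924$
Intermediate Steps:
$j = -5$
$r{\left(v,s \right)} = 5$ ($r{\left(v,s \right)} = -5 - -10 = -5 + 10 = 5$)
$X{\left(h \right)} = h \left(6 + 2 h\right)$ ($X{\left(h \right)} = \left(6 + 2 h\right) h = h \left(6 + 2 h\right)$)
$f = 99800$ ($f = 99475 - -325 = 99475 + 325 = 99800$)
$\left(X{\left(354 \right)} - 304590\right) \left(89586 + f\right) = \left(2 \cdot 354 \left(3 + 354\right) - 304590\right) \left(89586 + 99800\right) = \left(2 \cdot 354 \cdot 357 - 304590\right) 189386 = \left(252756 - 304590\right) 189386 = \left(-51834\right) 189386 = -9816633924$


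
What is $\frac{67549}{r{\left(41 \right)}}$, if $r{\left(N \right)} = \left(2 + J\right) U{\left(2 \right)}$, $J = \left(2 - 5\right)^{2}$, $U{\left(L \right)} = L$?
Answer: $\frac{67549}{22} \approx 3070.4$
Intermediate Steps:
$J = 9$ ($J = \left(-3\right)^{2} = 9$)
$r{\left(N \right)} = 22$ ($r{\left(N \right)} = \left(2 + 9\right) 2 = 11 \cdot 2 = 22$)
$\frac{67549}{r{\left(41 \right)}} = \frac{67549}{22}$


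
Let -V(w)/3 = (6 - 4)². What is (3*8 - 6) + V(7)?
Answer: 6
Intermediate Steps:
V(w) = -12 (V(w) = -3*(6 - 4)² = -3*2² = -3*4 = -12)
(3*8 - 6) + V(7) = (3*8 - 6) - 12 = (24 - 6) - 12 = 18 - 12 = 6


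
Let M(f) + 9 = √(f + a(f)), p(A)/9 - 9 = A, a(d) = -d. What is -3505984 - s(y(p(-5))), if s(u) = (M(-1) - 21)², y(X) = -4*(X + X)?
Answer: -3506884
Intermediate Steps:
p(A) = 81 + 9*A
y(X) = -8*X
M(f) = -9 (M(f) = -9 + √(f - f) = -9 + √0 = -9 + 0 = -9)
s(u) = 900 (s(u) = (-9 - 21)² = (-30)² = 900)
-3505984 - s(y(p(-5))) = -3505984 - 1*900 = -3505984 - 900 = -3506884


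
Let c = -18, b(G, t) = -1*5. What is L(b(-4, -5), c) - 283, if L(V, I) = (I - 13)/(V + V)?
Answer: -2799/10 ≈ -279.90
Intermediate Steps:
b(G, t) = -5
L(V, I) = (-13 + I)/(2*V) (L(V, I) = (-13 + I)/((2*V)) = (-13 + I)*(1/(2*V)) = (-13 + I)/(2*V))
L(b(-4, -5), c) - 283 = (½)*(-13 - 18)/(-5) - 283 = (½)*(-⅕)*(-31) - 283 = 31/10 - 283 = -2799/10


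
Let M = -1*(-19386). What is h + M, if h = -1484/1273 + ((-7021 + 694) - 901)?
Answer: 15475650/1273 ≈ 12157.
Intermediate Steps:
M = 19386
h = -9202728/1273 (h = -1484*1/1273 + (-6327 - 901) = -1484/1273 - 7228 = -9202728/1273 ≈ -7229.2)
h + M = -9202728/1273 + 19386 = 15475650/1273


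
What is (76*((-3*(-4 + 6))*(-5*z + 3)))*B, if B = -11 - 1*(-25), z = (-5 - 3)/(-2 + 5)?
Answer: -104272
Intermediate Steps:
z = -8/3 ≈ -2.6667
B = 14 (B = -11 + 25 = 14)
(76*((-3*(-4 + 6))*(-5*z + 3)))*B = (76*((-3*(-4 + 6))*(-5*(-8/3) + 3)))*14 = (76*((-3*2)*(40/3 + 3)))*14 = (76*(-6*49/3))*14 = (76*(-98))*14 = -7448*14 = -104272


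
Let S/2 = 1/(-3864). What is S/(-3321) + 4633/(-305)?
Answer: -29726124571/1956932460 ≈ -15.190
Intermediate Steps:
S = -1/1932 (S = 2/(-3864) = 2*(-1/3864) = -1/1932 ≈ -0.00051760)
S/(-3321) + 4633/(-305) = -1/1932/(-3321) + 4633/(-305) = -1/1932*(-1/3321) + 4633*(-1/305) = 1/6416172 - 4633/305 = -29726124571/1956932460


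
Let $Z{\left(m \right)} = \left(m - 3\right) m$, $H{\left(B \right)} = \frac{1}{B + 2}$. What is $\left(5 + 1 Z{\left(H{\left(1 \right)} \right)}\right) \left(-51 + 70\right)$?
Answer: $\frac{703}{9} \approx 78.111$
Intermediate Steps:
$H{\left(B \right)} = \frac{1}{2 + B}$
$Z{\left(m \right)} = m \left(-3 + m\right)$ ($Z{\left(m \right)} = \left(-3 + m\right) m = m \left(-3 + m\right)$)
$\left(5 + 1 Z{\left(H{\left(1 \right)} \right)}\right) \left(-51 + 70\right) = \left(5 + 1 \frac{-3 + \frac{1}{2 + 1}}{2 + 1}\right) \left(-51 + 70\right) = \left(5 + 1 \frac{-3 + \frac{1}{3}}{3}\right) 19 = \left(5 + 1 \cdot \frac{1}{3} \left(- \frac{8}{3}\right)\right) 19 = \left(5 + 1 \left(- \frac{8}{9}\right)\right) 19 = \left(5 - \frac{8}{9}\right) 19 = \frac{37}{9} \cdot 19 = \frac{703}{9}$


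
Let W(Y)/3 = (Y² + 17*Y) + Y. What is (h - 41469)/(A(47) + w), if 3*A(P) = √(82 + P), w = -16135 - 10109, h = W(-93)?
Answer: 1617470208/2066242565 + 20544*√129/2066242565 ≈ 0.78292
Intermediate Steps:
W(Y) = 3*Y² + 54*Y (W(Y) = 3*((Y² + 17*Y) + Y) = 3*(Y² + 18*Y) = 3*Y² + 54*Y)
h = 20925 (h = 3*(-93)*(18 - 93) = 3*(-93)*(-75) = 20925)
w = -26244
A(P) = √(82 + P)/3
(h - 41469)/(A(47) + w) = (20925 - 41469)/(√(82 + 47)/3 - 26244) = -20544/(√129/3 - 26244) = -20544/(-26244 + √129/3)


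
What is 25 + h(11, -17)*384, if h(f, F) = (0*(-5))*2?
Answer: 25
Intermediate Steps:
h(f, F) = 0 (h(f, F) = 0*2 = 0)
25 + h(11, -17)*384 = 25 + 0*384 = 25 + 0 = 25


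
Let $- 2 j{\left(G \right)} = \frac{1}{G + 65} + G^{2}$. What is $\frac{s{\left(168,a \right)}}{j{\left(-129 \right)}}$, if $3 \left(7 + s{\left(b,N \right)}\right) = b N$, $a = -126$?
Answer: $\frac{904064}{1065023} \approx 0.84887$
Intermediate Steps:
$j{\left(G \right)} = - \frac{G^{2}}{2} - \frac{1}{2 \left(65 + G\right)}$ ($j{\left(G \right)} = - \frac{\frac{1}{G + 65} + G^{2}}{2} = - \frac{\frac{1}{65 + G} + G^{2}}{2} = - \frac{G^{2} + \frac{1}{65 + G}}{2} = - \frac{G^{2}}{2} - \frac{1}{2 \left(65 + G\right)}$)
$s{\left(b,N \right)} = -7 + \frac{N b}{3}$ ($s{\left(b,N \right)} = -7 + \frac{b N}{3} = -7 + \frac{N b}{3}$)
$\frac{s{\left(168,a \right)}}{j{\left(-129 \right)}} = \frac{-7 + \frac{1}{3} \left(-126\right) 168}{\frac{1}{2} \frac{1}{65 - 129} \left(-1 - \left(-129\right)^{3} - 65 \left(-129\right)^{2}\right)} = \frac{-7 - 7056}{\frac{1}{2} \frac{1}{-64} \left(-1 - -2146689 - 1081665\right)} = - \frac{7063}{\frac{1}{2} \left(- \frac{1}{64}\right) \left(-1 + 2146689 - 1081665\right)} = - \frac{7063}{\frac{1}{2} \left(- \frac{1}{64}\right) 1065023} = - \frac{7063}{- \frac{1065023}{128}} = \left(-7063\right) \left(- \frac{128}{1065023}\right) = \frac{904064}{1065023}$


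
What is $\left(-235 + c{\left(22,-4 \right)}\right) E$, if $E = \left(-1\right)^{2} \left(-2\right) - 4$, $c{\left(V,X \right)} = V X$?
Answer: $1938$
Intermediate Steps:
$E = -6$ ($E = 1 \left(-2\right) - 4 = -2 - 4 = -6$)
$\left(-235 + c{\left(22,-4 \right)}\right) E = \left(-235 + 22 \left(-4\right)\right) \left(-6\right) = \left(-235 - 88\right) \left(-6\right) = \left(-323\right) \left(-6\right) = 1938$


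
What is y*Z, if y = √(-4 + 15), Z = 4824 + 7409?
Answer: 12233*√11 ≈ 40572.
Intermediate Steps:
Z = 12233
y = √11 ≈ 3.3166
y*Z = √11*12233 = 12233*√11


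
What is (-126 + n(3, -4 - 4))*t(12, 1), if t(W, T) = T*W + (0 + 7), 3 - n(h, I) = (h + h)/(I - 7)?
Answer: -11647/5 ≈ -2329.4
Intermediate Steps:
n(h, I) = 3 - 2*h/(-7 + I) (n(h, I) = 3 - (h + h)/(I - 7) = 3 - 2*h/(-7 + I))
t(W, T) = 7 + T*W (t(W, T) = T*W + 7 = 7 + T*W)
(-126 + n(3, -4 - 4))*t(12, 1) = (-126 + (-21 - 2*3 + 3*(-4 - 4))/(-7 + (-4 - 4)))*(7 + 1*12) = (-126 + (-21 - 6 + 3*(-8))/(-7 - 8))*(7 + 12) = (-126 + (-21 - 6 - 24)/(-15))*19 = (-126 - 1/15*(-51))*19 = (-126 + 17/5)*19 = -613/5*19 = -11647/5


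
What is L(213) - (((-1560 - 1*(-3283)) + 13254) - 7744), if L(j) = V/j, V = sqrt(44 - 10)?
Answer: -7233 + sqrt(34)/213 ≈ -7233.0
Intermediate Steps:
V = sqrt(34) ≈ 5.8309
L(j) = sqrt(34)/j
L(213) - (((-1560 - 1*(-3283)) + 13254) - 7744) = sqrt(34)/213 - (((-1560 - 1*(-3283)) + 13254) - 7744) = sqrt(34)*(1/213) - (((-1560 + 3283) + 13254) - 7744) = sqrt(34)/213 - ((1723 + 13254) - 7744) = sqrt(34)/213 - (14977 - 7744) = sqrt(34)/213 - 1*7233 = sqrt(34)/213 - 7233 = -7233 + sqrt(34)/213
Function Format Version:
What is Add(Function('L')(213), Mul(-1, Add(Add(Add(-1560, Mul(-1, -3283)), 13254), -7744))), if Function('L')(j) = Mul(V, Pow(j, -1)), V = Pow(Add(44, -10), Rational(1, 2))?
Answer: Add(-7233, Mul(Rational(1, 213), Pow(34, Rational(1, 2)))) ≈ -7233.0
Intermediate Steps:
V = Pow(34, Rational(1, 2)) ≈ 5.8309
Function('L')(j) = Mul(Pow(34, Rational(1, 2)), Pow(j, -1))
Add(Function('L')(213), Mul(-1, Add(Add(Add(-1560, Mul(-1, -3283)), 13254), -7744))) = Add(Mul(Pow(34, Rational(1, 2)), Pow(213, -1)), Mul(-1, Add(Add(Add(-1560, Mul(-1, -3283)), 13254), -7744))) = Add(Mul(Pow(34, Rational(1, 2)), Rational(1, 213)), Mul(-1, Add(Add(Add(-1560, 3283), 13254), -7744))) = Add(Mul(Rational(1, 213), Pow(34, Rational(1, 2))), Mul(-1, Add(Add(1723, 13254), -7744))) = Add(Mul(Rational(1, 213), Pow(34, Rational(1, 2))), Mul(-1, Add(14977, -7744))) = Add(Mul(Rational(1, 213), Pow(34, Rational(1, 2))), Mul(-1, 7233)) = Add(Mul(Rational(1, 213), Pow(34, Rational(1, 2))), -7233) = Add(-7233, Mul(Rational(1, 213), Pow(34, Rational(1, 2))))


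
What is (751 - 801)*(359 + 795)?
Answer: -57700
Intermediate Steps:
(751 - 801)*(359 + 795) = -50*1154 = -57700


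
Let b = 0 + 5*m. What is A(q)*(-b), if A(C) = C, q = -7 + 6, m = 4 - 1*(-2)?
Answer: 30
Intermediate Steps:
m = 6 (m = 4 + 2 = 6)
b = 30 (b = 0 + 5*6 = 0 + 30 = 30)
q = -1
A(q)*(-b) = -(-1)*30 = -1*(-30) = 30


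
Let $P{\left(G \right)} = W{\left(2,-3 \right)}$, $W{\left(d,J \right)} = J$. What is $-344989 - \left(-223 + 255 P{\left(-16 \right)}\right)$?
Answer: $-344001$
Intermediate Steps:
$P{\left(G \right)} = -3$
$-344989 - \left(-223 + 255 P{\left(-16 \right)}\right) = -344989 + \left(\left(-255\right) \left(-3\right) + 223\right) = -344989 + \left(765 + 223\right) = -344989 + 988 = -344001$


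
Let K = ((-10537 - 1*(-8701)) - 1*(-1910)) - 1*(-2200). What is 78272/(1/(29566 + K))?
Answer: 2492180480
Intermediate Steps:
K = 2274 (K = ((-10537 + 8701) + 1910) + 2200 = (-1836 + 1910) + 2200 = 74 + 2200 = 2274)
78272/(1/(29566 + K)) = 78272/(1/(29566 + 2274)) = 78272/(1/31840) = 78272*31840 = 2492180480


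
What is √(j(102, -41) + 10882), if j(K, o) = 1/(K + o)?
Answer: 7*√826367/61 ≈ 104.32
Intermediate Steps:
√(j(102, -41) + 10882) = √(1/(102 - 41) + 10882) = √(1/61 + 10882) = √(663803/61) = 7*√826367/61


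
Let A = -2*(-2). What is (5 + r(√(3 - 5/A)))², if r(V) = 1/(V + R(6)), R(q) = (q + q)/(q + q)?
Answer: 149/9 + 44*√7/9 ≈ 29.490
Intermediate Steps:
A = 4
R(q) = 1 (R(q) = (2*q)/((2*q)) = (2*q)*(1/(2*q)) = 1)
r(V) = 1/(1 + V) (r(V) = 1/(V + 1) = 1/(1 + V))
(5 + r(√(3 - 5/A)))² = (5 + 1/(1 + √(3 - 5/4)))² = (5 + 1/(1 + √(7/4)))² = (5 + 1/(1 + √7/2))²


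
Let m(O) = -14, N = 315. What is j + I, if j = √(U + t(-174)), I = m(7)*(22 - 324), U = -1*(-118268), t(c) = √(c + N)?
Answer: 4228 + √(118268 + √141) ≈ 4571.9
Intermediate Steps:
t(c) = √(315 + c) (t(c) = √(c + 315) = √(315 + c))
U = 118268
I = 4228 (I = -14*(22 - 324) = -14*(-302) = 4228)
j = √(118268 + √141) (j = √(118268 + √(315 - 174)) = √(118268 + √141) ≈ 343.92)
j + I = √(118268 + √141) + 4228 = 4228 + √(118268 + √141)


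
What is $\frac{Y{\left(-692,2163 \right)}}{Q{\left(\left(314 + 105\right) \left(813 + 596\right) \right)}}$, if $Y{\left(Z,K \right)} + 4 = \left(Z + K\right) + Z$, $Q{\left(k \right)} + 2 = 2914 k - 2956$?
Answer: $\frac{775}{1720338136} \approx 4.5049 \cdot 10^{-7}$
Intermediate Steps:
$Q{\left(k \right)} = -2958 + 2914 k$ ($Q{\left(k \right)} = -2 + \left(2914 k - 2956\right) = -2 + \left(-2956 + 2914 k\right) = -2958 + 2914 k$)
$Y{\left(Z,K \right)} = -4 + K + 2 Z$ ($Y{\left(Z,K \right)} = -4 + \left(\left(Z + K\right) + Z\right) = -4 + \left(\left(K + Z\right) + Z\right) = -4 + \left(K + 2 Z\right) = -4 + K + 2 Z$)
$\frac{Y{\left(-692,2163 \right)}}{Q{\left(\left(314 + 105\right) \left(813 + 596\right) \right)}} = \frac{-4 + 2163 + 2 \left(-692\right)}{-2958 + 2914 \left(314 + 105\right) \left(813 + 596\right)} = \frac{-4 + 2163 - 1384}{-2958 + 2914 \cdot 419 \cdot 1409} = \frac{775}{-2958 + 2914 \cdot 590371} = \frac{775}{-2958 + 1720341094} = \frac{775}{1720338136}$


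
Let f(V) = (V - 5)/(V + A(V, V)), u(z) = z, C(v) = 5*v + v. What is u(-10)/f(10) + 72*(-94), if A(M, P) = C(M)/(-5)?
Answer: -6764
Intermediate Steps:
C(v) = 6*v
A(M, P) = -6*M/5 (A(M, P) = (6*M)/(-5) = (6*M)*(-⅕) = -6*M/5)
f(V) = -5*(-5 + V)/V (f(V) = (V - 5)/(V - 6*V/5) = (-5 + V)/((-V/5)) = (-5 + V)*(-5/V) = -5*(-5 + V)/V)
u(-10)/f(10) + 72*(-94) = -10/(-5 + 25/10) + 72*(-94) = -10/(-5 + 25*(⅒)) - 6768 = -10/(-5 + 5/2) - 6768 = -10/(-5/2) - 6768 = -10*(-⅖) - 6768 = 4 - 6768 = -6764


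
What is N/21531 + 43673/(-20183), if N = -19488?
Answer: -444549889/144853391 ≈ -3.0690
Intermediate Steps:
N/21531 + 43673/(-20183) = -19488/21531 + 43673/(-20183) = -19488*1/21531 + 43673*(-1/20183) = -6496/7177 - 43673/20183 = -444549889/144853391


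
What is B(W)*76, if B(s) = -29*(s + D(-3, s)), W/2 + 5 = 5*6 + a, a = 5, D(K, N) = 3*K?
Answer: -112404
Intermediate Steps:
W = 60 (W = -10 + 2*(5*6 + 5) = -10 + 2*(30 + 5) = -10 + 2*35 = -10 + 70 = 60)
B(s) = 261 - 29*s (B(s) = -29*(s + 3*(-3)) = -29*(s - 9) = -29*(-9 + s) = 261 - 29*s)
B(W)*76 = (261 - 29*60)*76 = (261 - 1740)*76 = -1479*76 = -112404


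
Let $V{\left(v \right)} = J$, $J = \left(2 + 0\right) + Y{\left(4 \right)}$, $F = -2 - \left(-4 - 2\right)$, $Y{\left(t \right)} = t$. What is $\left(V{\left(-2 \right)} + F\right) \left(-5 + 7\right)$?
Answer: $20$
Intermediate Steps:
$F = 4$ ($F = -2 - \left(-4 - 2\right) = -2 - -6 = -2 + 6 = 4$)
$J = 6$ ($J = \left(2 + 0\right) + 4 = 2 + 4 = 6$)
$V{\left(v \right)} = 6$
$\left(V{\left(-2 \right)} + F\right) \left(-5 + 7\right) = \left(6 + 4\right) \left(-5 + 7\right) = 10 \cdot 2 = 20$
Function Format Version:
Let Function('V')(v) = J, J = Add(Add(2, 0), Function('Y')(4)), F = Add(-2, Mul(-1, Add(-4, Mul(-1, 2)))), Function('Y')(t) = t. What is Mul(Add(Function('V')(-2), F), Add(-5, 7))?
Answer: 20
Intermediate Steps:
F = 4 (F = Add(-2, Mul(-1, Add(-4, -2))) = Add(-2, Mul(-1, -6)) = Add(-2, 6) = 4)
J = 6 (J = Add(Add(2, 0), 4) = Add(2, 4) = 6)
Function('V')(v) = 6
Mul(Add(Function('V')(-2), F), Add(-5, 7)) = Mul(Add(6, 4), Add(-5, 7)) = Mul(10, 2) = 20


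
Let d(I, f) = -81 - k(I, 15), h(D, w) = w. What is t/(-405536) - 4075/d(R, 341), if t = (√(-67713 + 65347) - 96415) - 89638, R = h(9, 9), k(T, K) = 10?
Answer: 1669490023/36903776 - 13*I*√14/405536 ≈ 45.239 - 0.00011994*I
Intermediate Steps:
R = 9
d(I, f) = -91 (d(I, f) = -81 - 1*10 = -81 - 10 = -91)
t = -186053 + 13*I*√14 (t = (√(-2366) - 96415) - 89638 = (13*I*√14 - 96415) - 89638 = (-96415 + 13*I*√14) - 89638 = -186053 + 13*I*√14 ≈ -1.8605e+5 + 48.642*I)
t/(-405536) - 4075/d(R, 341) = (-186053 + 13*I*√14)/(-405536) - 4075/(-91) = (-186053 + 13*I*√14)*(-1/405536) - 4075*(-1/91) = (186053/405536 - 13*I*√14/405536) + 4075/91 = 1669490023/36903776 - 13*I*√14/405536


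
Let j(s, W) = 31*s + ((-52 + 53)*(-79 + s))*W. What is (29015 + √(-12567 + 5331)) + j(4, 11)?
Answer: 28314 + 6*I*√201 ≈ 28314.0 + 85.065*I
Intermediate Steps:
j(s, W) = 31*s + W*(-79 + s) (j(s, W) = 31*s + (1*(-79 + s))*W = 31*s + (-79 + s)*W = 31*s + W*(-79 + s))
(29015 + √(-12567 + 5331)) + j(4, 11) = (29015 + √(-12567 + 5331)) + (-79*11 + 31*4 + 11*4) = (29015 + √(-7236)) + (-869 + 124 + 44) = (29015 + 6*I*√201) - 701 = 28314 + 6*I*√201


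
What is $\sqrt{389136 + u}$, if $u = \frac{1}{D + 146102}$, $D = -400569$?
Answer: $\frac{\sqrt{25197900110122637}}{254467} \approx 623.81$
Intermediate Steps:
$u = - \frac{1}{254467}$ ($u = \frac{1}{-400569 + 146102} = \frac{1}{-254467} = - \frac{1}{254467} \approx -3.9298 \cdot 10^{-6}$)
$\sqrt{389136 + u} = \sqrt{389136 - \frac{1}{254467}} = \sqrt{\frac{99022270511}{254467}} = \frac{\sqrt{25197900110122637}}{254467}$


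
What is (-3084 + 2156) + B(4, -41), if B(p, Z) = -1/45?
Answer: -41761/45 ≈ -928.02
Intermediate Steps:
B(p, Z) = -1/45 (B(p, Z) = -1*1/45 = -1/45)
(-3084 + 2156) + B(4, -41) = (-3084 + 2156) - 1/45 = -928 - 1/45 = -41761/45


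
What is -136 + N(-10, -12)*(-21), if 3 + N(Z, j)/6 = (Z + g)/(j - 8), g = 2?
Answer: 958/5 ≈ 191.60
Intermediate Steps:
N(Z, j) = -18 + 6*(2 + Z)/(-8 + j) (N(Z, j) = -18 + 6*((Z + 2)/(j - 8)) = -18 + 6*((2 + Z)/(-8 + j)) = -18 + 6*(2 + Z)/(-8 + j))
-136 + N(-10, -12)*(-21) = -136 + (6*(26 - 10 - 3*(-12))/(-8 - 12))*(-21) = -136 + (6*(26 - 10 + 36)/(-20))*(-21) = -136 + (6*(-1/20)*52)*(-21) = -136 - 78/5*(-21) = -136 + 1638/5 = 958/5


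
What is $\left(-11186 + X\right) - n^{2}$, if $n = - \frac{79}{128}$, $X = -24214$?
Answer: $- \frac{579999841}{16384} \approx -35400.0$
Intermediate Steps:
$n = - \frac{79}{128}$ ($n = \left(-79\right) \frac{1}{128} = - \frac{79}{128} \approx -0.61719$)
$\left(-11186 + X\right) - n^{2} = \left(-11186 - 24214\right) - \left(- \frac{79}{128}\right)^{2} = -35400 - \frac{6241}{16384} = - \frac{579999841}{16384}$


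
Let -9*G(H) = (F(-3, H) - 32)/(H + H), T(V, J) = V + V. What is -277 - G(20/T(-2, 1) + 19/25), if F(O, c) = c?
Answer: -87935/318 ≈ -276.53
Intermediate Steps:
T(V, J) = 2*V
G(H) = -(-32 + H)/(18*H) (G(H) = -(H - 32)/(9*(H + H)) = -(-32 + H)/(9*(2*H)) = -(-32 + H)*1/(2*H)/9 = -(-32 + H)/(18*H))
-277 - G(20/T(-2, 1) + 19/25) = -277 - (32 - (20/((2*(-2))) + 19/25))/(18*(20/((2*(-2))) + 19/25)) = -277 - (32 - (20/(-4) + 19*(1/25)))/(18*(20/(-4) + 19*(1/25))) = -277 - (32 - (20*(-1/4) + 19/25))/(18*(20*(-1/4) + 19/25)) = -277 - (32 - (-5 + 19/25))/(18*(-5 + 19/25)) = -277 - (32 - 1*(-106/25))/(18*(-106/25)) = -277 - (-25)*(32 + 106/25)/(18*106) = -277 - (-25)*906/(18*106*25) = -277 - 1*(-151/318) = -277 + 151/318 = -87935/318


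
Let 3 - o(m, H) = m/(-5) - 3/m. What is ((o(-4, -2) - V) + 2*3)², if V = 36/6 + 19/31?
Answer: 269361/384400 ≈ 0.70073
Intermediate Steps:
o(m, H) = 3 + 3/m + m/5 (o(m, H) = 3 - (m/(-5) - 3/m) = 3 - (m*(-⅕) - 3/m) = 3 - (-m/5 - 3/m) = 3 - (-3/m - m/5) = 3 + (3/m + m/5) = 3 + 3/m + m/5)
V = 205/31 (V = 36*(⅙) + 19*(1/31) = 6 + 19/31 = 205/31 ≈ 6.6129)
((o(-4, -2) - V) + 2*3)² = (((3 + 3/(-4) + (⅕)*(-4)) - 1*205/31) + 2*3)² = (((3 + 3*(-¼) - ⅘) - 205/31) + 6)² = (((3 - ¾ - ⅘) - 205/31) + 6)² = ((29/20 - 205/31) + 6)² = (-3201/620 + 6)² = (519/620)² = 269361/384400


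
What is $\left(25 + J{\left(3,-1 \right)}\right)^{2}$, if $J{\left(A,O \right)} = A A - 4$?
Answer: $900$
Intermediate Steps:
$J{\left(A,O \right)} = -4 + A^{2}$ ($J{\left(A,O \right)} = A^{2} - 4 = -4 + A^{2}$)
$\left(25 + J{\left(3,-1 \right)}\right)^{2} = \left(25 - \left(4 - 3^{2}\right)\right)^{2} = \left(25 + \left(-4 + 9\right)\right)^{2} = \left(25 + 5\right)^{2} = 30^{2} = 900$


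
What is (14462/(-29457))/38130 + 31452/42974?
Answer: 8831530136333/12067049887335 ≈ 0.73187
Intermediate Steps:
(14462/(-29457))/38130 + 31452/42974 = (14462*(-1/29457))*(1/38130) + 31452*(1/42974) = -14462/29457*1/38130 + 15726/21487 = -7231/561597705 + 15726/21487 = 8831530136333/12067049887335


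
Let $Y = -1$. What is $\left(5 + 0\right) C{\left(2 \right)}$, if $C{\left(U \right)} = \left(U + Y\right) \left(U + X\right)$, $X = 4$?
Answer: $30$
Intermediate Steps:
$C{\left(U \right)} = \left(-1 + U\right) \left(4 + U\right)$ ($C{\left(U \right)} = \left(U - 1\right) \left(U + 4\right) = \left(-1 + U\right) \left(4 + U\right)$)
$\left(5 + 0\right) C{\left(2 \right)} = \left(5 + 0\right) \left(-4 + 2^{2} + 3 \cdot 2\right) = 5 \left(-4 + 4 + 6\right) = 5 \cdot 6 = 30$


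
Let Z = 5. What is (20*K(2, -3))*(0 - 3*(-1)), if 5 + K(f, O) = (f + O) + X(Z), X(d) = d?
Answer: -60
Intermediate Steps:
K(f, O) = O + f (K(f, O) = -5 + ((f + O) + 5) = -5 + ((O + f) + 5) = -5 + (5 + O + f) = O + f)
(20*K(2, -3))*(0 - 3*(-1)) = (20*(-3 + 2))*(0 - 3*(-1)) = (20*(-1))*(0 + 3) = -20*3 = -60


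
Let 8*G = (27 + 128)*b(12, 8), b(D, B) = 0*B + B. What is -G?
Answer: -155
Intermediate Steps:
b(D, B) = B (b(D, B) = 0 + B = B)
G = 155 (G = ((27 + 128)*8)/8 = (155*8)/8 = (⅛)*1240 = 155)
-G = -1*155 = -155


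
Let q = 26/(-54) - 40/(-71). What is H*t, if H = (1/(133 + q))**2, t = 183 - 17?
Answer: 305015787/32542596962 ≈ 0.0093728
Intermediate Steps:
q = 157/1917 (q = 26*(-1/54) - 40*(-1/71) = -13/27 + 40/71 = 157/1917 ≈ 0.081899)
t = 166
H = 3674889/65085193924 (H = (1/(133 + 157/1917))**2 = (1/(255118/1917))**2 = (1917/255118)**2 = 3674889/65085193924 ≈ 5.6463e-5)
H*t = (3674889/65085193924)*166 = 305015787/32542596962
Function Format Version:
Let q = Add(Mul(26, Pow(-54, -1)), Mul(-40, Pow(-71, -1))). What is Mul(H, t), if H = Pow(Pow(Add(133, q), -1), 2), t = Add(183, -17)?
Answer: Rational(305015787, 32542596962) ≈ 0.0093728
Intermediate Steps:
q = Rational(157, 1917) (q = Add(Mul(26, Rational(-1, 54)), Mul(-40, Rational(-1, 71))) = Add(Rational(-13, 27), Rational(40, 71)) = Rational(157, 1917) ≈ 0.081899)
t = 166
H = Rational(3674889, 65085193924) (H = Pow(Pow(Add(133, Rational(157, 1917)), -1), 2) = Pow(Pow(Rational(255118, 1917), -1), 2) = Pow(Rational(1917, 255118), 2) = Rational(3674889, 65085193924) ≈ 5.6463e-5)
Mul(H, t) = Mul(Rational(3674889, 65085193924), 166) = Rational(305015787, 32542596962)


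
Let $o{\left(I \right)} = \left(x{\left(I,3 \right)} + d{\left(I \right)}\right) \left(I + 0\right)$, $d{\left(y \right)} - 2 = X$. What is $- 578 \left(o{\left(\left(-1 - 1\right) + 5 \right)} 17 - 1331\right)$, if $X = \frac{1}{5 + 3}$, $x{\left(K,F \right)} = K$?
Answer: $\frac{2472973}{4} \approx 6.1824 \cdot 10^{5}$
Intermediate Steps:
$X = \frac{1}{8} \approx 0.125$
$d{\left(y \right)} = \frac{17}{8}$ ($d{\left(y \right)} = 2 + \frac{1}{8} = \frac{17}{8}$)
$o{\left(I \right)} = I \left(\frac{17}{8} + I\right)$ ($o{\left(I \right)} = \left(I + \frac{17}{8}\right) \left(I + 0\right) = \left(\frac{17}{8} + I\right) I = I \left(\frac{17}{8} + I\right)$)
$- 578 \left(o{\left(\left(-1 - 1\right) + 5 \right)} 17 - 1331\right) = - 578 \left(\frac{\left(\left(-1 - 1\right) + 5\right) \left(17 + 8 \left(\left(-1 - 1\right) + 5\right)\right)}{8} \cdot 17 - 1331\right) = - 578 \left(\frac{\left(-2 + 5\right) \left(17 + 8 \left(-2 + 5\right)\right)}{8} \cdot 17 - 1331\right) = - 578 \left(\frac{1}{8} \cdot 3 \left(17 + 8 \cdot 3\right) 17 - 1331\right) = - 578 \left(\frac{1}{8} \cdot 3 \left(17 + 24\right) 17 - 1331\right) = - 578 \left(\frac{1}{8} \cdot 3 \cdot 41 \cdot 17 - 1331\right) = - 578 \left(\frac{123}{8} \cdot 17 - 1331\right) = - 578 \left(\frac{2091}{8} - 1331\right) = \left(-578\right) \left(- \frac{8557}{8}\right) = \frac{2472973}{4}$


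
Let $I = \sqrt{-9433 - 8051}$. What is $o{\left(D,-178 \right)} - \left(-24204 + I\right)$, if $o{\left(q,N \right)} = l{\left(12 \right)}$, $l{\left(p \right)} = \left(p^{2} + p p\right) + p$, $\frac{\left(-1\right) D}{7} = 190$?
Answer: $24504 - 2 i \sqrt{4371} \approx 24504.0 - 132.23 i$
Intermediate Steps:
$I = 2 i \sqrt{4371}$ ($I = \sqrt{-17484} = 2 i \sqrt{4371} \approx 132.23 i$)
$D = -1330$ ($D = \left(-7\right) 190 = -1330$)
$l{\left(p \right)} = p + 2 p^{2}$ ($l{\left(p \right)} = \left(p^{2} + p^{2}\right) + p = 2 p^{2} + p = p + 2 p^{2}$)
$o{\left(q,N \right)} = 300$ ($o{\left(q,N \right)} = 12 \left(1 + 2 \cdot 12\right) = 12 \left(1 + 24\right) = 12 \cdot 25 = 300$)
$o{\left(D,-178 \right)} - \left(-24204 + I\right) = 300 - \left(-24204 + 2 i \sqrt{4371}\right) = 300 + \left(24204 - 2 i \sqrt{4371}\right) = 24504 - 2 i \sqrt{4371}$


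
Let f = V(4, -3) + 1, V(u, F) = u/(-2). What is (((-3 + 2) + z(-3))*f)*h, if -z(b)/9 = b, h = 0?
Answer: 0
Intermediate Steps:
V(u, F) = -u/2 (V(u, F) = u*(-1/2) = -u/2)
z(b) = -9*b
f = -1 (f = -1/2*4 + 1 = -2 + 1 = -1)
(((-3 + 2) + z(-3))*f)*h = (((-3 + 2) - 9*(-3))*(-1))*0 = ((-1 + 27)*(-1))*0 = (26*(-1))*0 = -26*0 = 0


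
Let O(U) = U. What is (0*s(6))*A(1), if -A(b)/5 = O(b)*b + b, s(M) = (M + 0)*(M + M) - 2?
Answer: 0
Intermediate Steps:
s(M) = -2 + 2*M**2 (s(M) = M*(2*M) - 2 = 2*M**2 - 2 = -2 + 2*M**2)
A(b) = -5*b - 5*b**2 (A(b) = -5*(b*b + b) = -5*(b**2 + b) = -5*(b + b**2) = -5*b - 5*b**2)
(0*s(6))*A(1) = (0*(-2 + 2*6**2))*(-5*1*(1 + 1)) = (0*(-2 + 2*36))*(-5*1*2) = (0*(-2 + 72))*(-10) = (0*70)*(-10) = 0*(-10) = 0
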